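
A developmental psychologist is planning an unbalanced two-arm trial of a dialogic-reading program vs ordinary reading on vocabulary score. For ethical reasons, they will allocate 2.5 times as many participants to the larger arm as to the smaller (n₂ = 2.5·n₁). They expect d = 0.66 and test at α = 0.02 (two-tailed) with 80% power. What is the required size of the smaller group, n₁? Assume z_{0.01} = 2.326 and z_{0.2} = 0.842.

n₁ = 33

With allocation ratio k = n₂/n₁ = 2.5, Var(x̄₁−x̄₂) = σ²(1/n₁ + 1/(k·n₁)) = σ²·(k+1)/(k·n₁).
So n₁ = (1 + 1/k)·((z_{α/2} + z_β)/d)² = 1.400 × (3.168/0.66)².
n₁ = 1.400 × 23.04 = 32.3.
Round up: n₁ = 33, giving n₂ = ⌈2.5 × 33⌉ = ⌈82.5⌉ = 83.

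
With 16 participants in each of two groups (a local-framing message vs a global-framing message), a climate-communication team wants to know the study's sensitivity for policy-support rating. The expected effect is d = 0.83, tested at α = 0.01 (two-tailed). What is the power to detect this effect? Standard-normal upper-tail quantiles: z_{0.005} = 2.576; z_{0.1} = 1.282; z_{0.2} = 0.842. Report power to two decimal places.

power ≈ 0.41

For two equal groups, power = Φ(d·√(n/2) − z_{α/2}).
d·√(n/2) = 0.83 × √(16/2) = 0.83 × 2.828 = 2.348.
z_β = 2.348 − 2.576 = -0.228.
Power = Φ(-0.228) = 0.410.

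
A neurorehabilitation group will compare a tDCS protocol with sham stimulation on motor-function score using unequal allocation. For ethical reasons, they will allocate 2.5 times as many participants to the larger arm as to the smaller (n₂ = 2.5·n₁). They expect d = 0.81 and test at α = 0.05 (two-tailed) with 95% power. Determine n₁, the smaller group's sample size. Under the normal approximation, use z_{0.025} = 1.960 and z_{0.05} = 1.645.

n₁ = 28

With allocation ratio k = n₂/n₁ = 2.5, Var(x̄₁−x̄₂) = σ²(1/n₁ + 1/(k·n₁)) = σ²·(k+1)/(k·n₁).
So n₁ = (1 + 1/k)·((z_{α/2} + z_β)/d)² = 1.400 × (3.605/0.81)².
n₁ = 1.400 × 19.81 = 27.7.
Round up: n₁ = 28, giving n₂ = 2.5 × 28 = 70.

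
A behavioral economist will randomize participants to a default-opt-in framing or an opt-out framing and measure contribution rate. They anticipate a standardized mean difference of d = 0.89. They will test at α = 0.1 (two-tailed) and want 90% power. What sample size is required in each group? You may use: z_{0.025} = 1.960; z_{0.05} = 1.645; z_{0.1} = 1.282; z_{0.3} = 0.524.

n = 22 per group

For two independent groups with equal n: n = 2·((z_{α/2} + z_β) / d)².
z_{α/2} + z_β = 1.645 + 1.282 = 2.927.
n = 2 × (2.927 / 0.89)² = 2 × 3.289² = 2 × 10.82 = 21.6.
Round up to the next whole participant.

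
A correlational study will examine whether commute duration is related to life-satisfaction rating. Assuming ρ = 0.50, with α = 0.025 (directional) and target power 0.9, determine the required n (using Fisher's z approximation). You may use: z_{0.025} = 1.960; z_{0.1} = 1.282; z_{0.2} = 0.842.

Fisher's z: C = ½·ln((1+r)/(1−r)) = ½·ln(3.0000) = 0.5493.
n = ((z_{α} + z_β)/C)² + 3.
(1.960 + 1.282) / 0.5493 = 3.242 / 0.5493 = 5.902.
n = 5.902² + 3 = 34.83 + 3 = 37.8.
Round up.

n = 38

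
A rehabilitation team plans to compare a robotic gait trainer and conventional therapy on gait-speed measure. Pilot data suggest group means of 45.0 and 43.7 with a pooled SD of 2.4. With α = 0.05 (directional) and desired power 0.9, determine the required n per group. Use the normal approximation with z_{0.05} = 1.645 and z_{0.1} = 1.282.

Cohen's d = |M₁ − M₂| / SD_pooled = |45.0 − 43.7| / 2.4 = 1.3 / 2.4 = 0.542.
For two independent groups with equal n: n = 2·((z_{α} + z_β) / d)².
z_{α} + z_β = 1.645 + 1.282 = 2.927.
n = 2 × (2.927 / 0.542)² = 2 × 5.400² = 2 × 29.16 = 58.3.
Round up to the next whole participant.

n = 59 per group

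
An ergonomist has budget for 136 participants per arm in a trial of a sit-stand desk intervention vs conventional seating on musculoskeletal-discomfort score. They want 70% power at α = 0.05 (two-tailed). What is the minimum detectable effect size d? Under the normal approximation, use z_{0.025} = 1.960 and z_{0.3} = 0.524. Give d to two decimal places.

d_min ≈ 0.30

For two independent groups of n = 136 each: d_min = (z_{α/2} + z_β)·√(2/n).
z-sum = 1.960 + 0.524 = 2.484.
d_min = 2.484 × √(2/136) = 2.484 × 0.1213 = 0.301.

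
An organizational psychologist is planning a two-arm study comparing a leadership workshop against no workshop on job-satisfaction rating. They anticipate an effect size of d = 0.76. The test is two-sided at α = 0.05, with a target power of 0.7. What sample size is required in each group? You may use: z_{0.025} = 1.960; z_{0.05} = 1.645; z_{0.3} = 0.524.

n = 22 per group

For two independent groups with equal n: n = 2·((z_{α/2} + z_β) / d)².
z_{α/2} + z_β = 1.960 + 0.524 = 2.484.
n = 2 × (2.484 / 0.76)² = 2 × 3.268² = 2 × 10.68 = 21.4.
Round up to the next whole participant.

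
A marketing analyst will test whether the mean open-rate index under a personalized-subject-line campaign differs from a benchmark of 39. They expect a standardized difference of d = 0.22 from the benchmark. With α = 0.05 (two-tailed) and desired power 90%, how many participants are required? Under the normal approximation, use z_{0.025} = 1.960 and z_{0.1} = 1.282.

For a one-sample test: n = ((z_{α/2} + z_β) / d)².
z_{α/2} + z_β = 1.960 + 1.282 = 3.242.
n = (3.242 / 0.22)² = 14.736² = 217.16.
Round up.

n = 218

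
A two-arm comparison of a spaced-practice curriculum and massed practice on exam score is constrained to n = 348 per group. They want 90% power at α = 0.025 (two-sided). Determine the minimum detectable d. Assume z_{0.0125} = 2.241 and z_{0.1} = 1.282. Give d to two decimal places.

d_min ≈ 0.27

For two independent groups of n = 348 each: d_min = (z_{α/2} + z_β)·√(2/n).
z-sum = 2.241 + 1.282 = 3.523.
d_min = 3.523 × √(2/348) = 3.523 × 0.0758 = 0.267.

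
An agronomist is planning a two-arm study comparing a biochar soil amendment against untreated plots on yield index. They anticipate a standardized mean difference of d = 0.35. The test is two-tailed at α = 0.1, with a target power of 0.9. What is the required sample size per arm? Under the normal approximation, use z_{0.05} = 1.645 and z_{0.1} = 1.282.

n = 140 per group

For two independent groups with equal n: n = 2·((z_{α/2} + z_β) / d)².
z_{α/2} + z_β = 1.645 + 1.282 = 2.927.
n = 2 × (2.927 / 0.35)² = 2 × 8.363² = 2 × 69.94 = 139.9.
Round up to the next whole participant.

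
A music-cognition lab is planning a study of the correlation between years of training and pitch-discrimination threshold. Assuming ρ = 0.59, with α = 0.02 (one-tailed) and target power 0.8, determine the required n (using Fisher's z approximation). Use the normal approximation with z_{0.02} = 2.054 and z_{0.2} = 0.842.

n = 22

Fisher's z: C = ½·ln((1+r)/(1−r)) = ½·ln(3.8780) = 0.6777.
n = ((z_{α} + z_β)/C)² + 3.
(2.054 + 0.842) / 0.6777 = 2.896 / 0.6777 = 4.273.
n = 4.273² + 3 = 18.26 + 3 = 21.3.
Round up.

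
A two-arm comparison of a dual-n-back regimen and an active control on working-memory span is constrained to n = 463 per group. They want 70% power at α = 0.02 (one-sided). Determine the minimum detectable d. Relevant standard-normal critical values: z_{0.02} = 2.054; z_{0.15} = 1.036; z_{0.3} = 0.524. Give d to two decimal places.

For two independent groups of n = 463 each: d_min = (z_{α} + z_β)·√(2/n).
z-sum = 2.054 + 0.524 = 2.578.
d_min = 2.578 × √(2/463) = 2.578 × 0.0657 = 0.169.

d_min ≈ 0.17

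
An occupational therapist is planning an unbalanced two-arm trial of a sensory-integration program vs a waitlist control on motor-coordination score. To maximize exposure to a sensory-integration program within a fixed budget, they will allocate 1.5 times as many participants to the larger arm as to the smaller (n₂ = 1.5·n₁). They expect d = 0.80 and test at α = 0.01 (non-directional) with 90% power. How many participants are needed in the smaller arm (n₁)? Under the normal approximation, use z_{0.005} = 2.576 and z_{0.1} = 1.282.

With allocation ratio k = n₂/n₁ = 1.5, Var(x̄₁−x̄₂) = σ²(1/n₁ + 1/(k·n₁)) = σ²·(k+1)/(k·n₁).
So n₁ = (1 + 1/k)·((z_{α/2} + z_β)/d)² = 1.667 × (3.858/0.80)².
n₁ = 1.667 × 23.26 = 38.8.
Round up: n₁ = 39, giving n₂ = ⌈1.5 × 39⌉ = ⌈58.5⌉ = 59.

n₁ = 39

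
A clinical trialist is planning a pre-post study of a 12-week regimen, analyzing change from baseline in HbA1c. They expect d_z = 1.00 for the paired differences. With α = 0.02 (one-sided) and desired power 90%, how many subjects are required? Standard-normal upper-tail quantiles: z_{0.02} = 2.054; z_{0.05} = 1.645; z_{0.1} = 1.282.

For a paired (one-sample on differences) test: n = ((z_{α} + z_β) / d)².
z_{α} + z_β = 2.054 + 1.282 = 3.336.
n = (3.336 / 1.00)² = 3.336² = 11.13.
Round up.

n = 12 pairs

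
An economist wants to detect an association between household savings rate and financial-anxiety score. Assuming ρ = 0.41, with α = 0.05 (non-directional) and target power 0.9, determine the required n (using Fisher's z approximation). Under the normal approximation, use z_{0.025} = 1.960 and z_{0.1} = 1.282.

n = 59

Fisher's z: C = ½·ln((1+r)/(1−r)) = ½·ln(2.3898) = 0.4356.
n = ((z_{α/2} + z_β)/C)² + 3.
(1.960 + 1.282) / 0.4356 = 3.242 / 0.4356 = 7.443.
n = 7.443² + 3 = 55.39 + 3 = 58.4.
Round up.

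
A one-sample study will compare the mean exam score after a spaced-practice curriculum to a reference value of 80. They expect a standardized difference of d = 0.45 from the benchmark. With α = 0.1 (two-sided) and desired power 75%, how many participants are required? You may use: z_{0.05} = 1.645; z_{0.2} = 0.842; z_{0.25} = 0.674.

n = 27

For a one-sample test: n = ((z_{α/2} + z_β) / d)².
z_{α/2} + z_β = 1.645 + 0.674 = 2.319.
n = (2.319 / 0.45)² = 5.153² = 26.56.
Round up.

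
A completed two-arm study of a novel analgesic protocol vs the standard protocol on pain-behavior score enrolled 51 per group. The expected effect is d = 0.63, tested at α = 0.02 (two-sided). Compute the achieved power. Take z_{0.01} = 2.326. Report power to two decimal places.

power ≈ 0.80

For two equal groups, power = Φ(d·√(n/2) − z_{α/2}).
d·√(n/2) = 0.63 × √(51/2) = 0.63 × 5.050 = 3.181.
z_β = 3.181 − 2.326 = 0.855.
Power = Φ(0.855) = 0.804.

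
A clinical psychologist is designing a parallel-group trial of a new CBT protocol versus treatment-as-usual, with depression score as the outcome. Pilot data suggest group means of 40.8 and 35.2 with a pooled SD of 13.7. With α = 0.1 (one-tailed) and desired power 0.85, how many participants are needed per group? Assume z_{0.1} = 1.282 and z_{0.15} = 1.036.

n = 65 per group

Cohen's d = |M₁ − M₂| / SD_pooled = |40.8 − 35.2| / 13.7 = 5.6 / 13.7 = 0.409.
For two independent groups with equal n: n = 2·((z_{α} + z_β) / d)².
z_{α} + z_β = 1.282 + 1.036 = 2.318.
n = 2 × (2.318 / 0.409)² = 2 × 5.667² = 2 × 32.12 = 64.2.
Round up to the next whole participant.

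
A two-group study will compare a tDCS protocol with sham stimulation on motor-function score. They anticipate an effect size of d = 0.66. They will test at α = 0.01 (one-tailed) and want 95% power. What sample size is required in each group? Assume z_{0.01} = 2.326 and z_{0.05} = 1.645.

For two independent groups with equal n: n = 2·((z_{α} + z_β) / d)².
z_{α} + z_β = 2.326 + 1.645 = 3.971.
n = 2 × (3.971 / 0.66)² = 2 × 6.017² = 2 × 36.20 = 72.4.
Round up to the next whole participant.

n = 73 per group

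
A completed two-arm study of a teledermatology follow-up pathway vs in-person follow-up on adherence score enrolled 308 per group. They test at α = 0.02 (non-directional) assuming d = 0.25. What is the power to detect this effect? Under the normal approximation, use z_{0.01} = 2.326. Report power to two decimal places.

power ≈ 0.78

For two equal groups, power = Φ(d·√(n/2) − z_{α/2}).
d·√(n/2) = 0.25 × √(308/2) = 0.25 × 12.410 = 3.102.
z_β = 3.102 − 2.326 = 0.776.
Power = Φ(0.776) = 0.781.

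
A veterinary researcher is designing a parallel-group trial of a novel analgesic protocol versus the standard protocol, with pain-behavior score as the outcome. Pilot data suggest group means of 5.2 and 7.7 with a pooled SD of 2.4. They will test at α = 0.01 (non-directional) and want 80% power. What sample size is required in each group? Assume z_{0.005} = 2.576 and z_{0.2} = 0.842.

Cohen's d = |M₁ − M₂| / SD_pooled = |5.2 − 7.7| / 2.4 = 2.5 / 2.4 = 1.042.
For two independent groups with equal n: n = 2·((z_{α/2} + z_β) / d)².
z_{α/2} + z_β = 2.576 + 0.842 = 3.418.
n = 2 × (3.418 / 1.042)² = 2 × 3.280² = 2 × 10.76 = 21.5.
Round up to the next whole participant.

n = 22 per group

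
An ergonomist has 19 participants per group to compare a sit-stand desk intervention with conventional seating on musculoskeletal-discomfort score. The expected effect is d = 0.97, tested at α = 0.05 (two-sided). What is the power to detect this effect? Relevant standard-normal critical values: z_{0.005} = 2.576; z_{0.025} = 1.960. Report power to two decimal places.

For two equal groups, power = Φ(d·√(n/2) − z_{α/2}).
d·√(n/2) = 0.97 × √(19/2) = 0.97 × 3.082 = 2.990.
z_β = 2.990 − 1.960 = 1.030.
Power = Φ(1.030) = 0.848.

power ≈ 0.85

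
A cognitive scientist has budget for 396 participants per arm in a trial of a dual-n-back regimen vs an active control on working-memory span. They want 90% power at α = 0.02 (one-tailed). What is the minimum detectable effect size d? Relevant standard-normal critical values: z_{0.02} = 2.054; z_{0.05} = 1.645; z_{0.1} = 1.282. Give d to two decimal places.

For two independent groups of n = 396 each: d_min = (z_{α} + z_β)·√(2/n).
z-sum = 2.054 + 1.282 = 3.336.
d_min = 3.336 × √(2/396) = 3.336 × 0.0711 = 0.237.

d_min ≈ 0.24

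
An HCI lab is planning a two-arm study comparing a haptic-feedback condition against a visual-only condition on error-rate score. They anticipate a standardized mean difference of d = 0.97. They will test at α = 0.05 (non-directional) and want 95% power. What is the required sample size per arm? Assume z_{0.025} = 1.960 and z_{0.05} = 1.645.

For two independent groups with equal n: n = 2·((z_{α/2} + z_β) / d)².
z_{α/2} + z_β = 1.960 + 1.645 = 3.605.
n = 2 × (3.605 / 0.97)² = 2 × 3.716² = 2 × 13.81 = 27.6.
Round up to the next whole participant.

n = 28 per group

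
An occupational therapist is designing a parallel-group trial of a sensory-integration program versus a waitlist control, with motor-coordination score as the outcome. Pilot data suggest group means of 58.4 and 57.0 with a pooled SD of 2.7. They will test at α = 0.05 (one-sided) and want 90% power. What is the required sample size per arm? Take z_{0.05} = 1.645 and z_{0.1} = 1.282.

n = 64 per group

Cohen's d = |M₁ − M₂| / SD_pooled = |58.4 − 57.0| / 2.7 = 1.4 / 2.7 = 0.519.
For two independent groups with equal n: n = 2·((z_{α} + z_β) / d)².
z_{α} + z_β = 1.645 + 1.282 = 2.927.
n = 2 × (2.927 / 0.519)² = 2 × 5.640² = 2 × 31.81 = 63.6.
Round up to the next whole participant.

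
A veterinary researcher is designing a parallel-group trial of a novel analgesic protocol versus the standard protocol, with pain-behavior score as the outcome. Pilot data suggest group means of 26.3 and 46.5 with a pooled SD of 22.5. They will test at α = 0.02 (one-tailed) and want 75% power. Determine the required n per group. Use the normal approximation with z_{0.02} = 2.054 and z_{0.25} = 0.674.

Cohen's d = |M₁ − M₂| / SD_pooled = |26.3 − 46.5| / 22.5 = 20.2 / 22.5 = 0.898.
For two independent groups with equal n: n = 2·((z_{α} + z_β) / d)².
z_{α} + z_β = 2.054 + 0.674 = 2.728.
n = 2 × (2.728 / 0.898)² = 2 × 3.038² = 2 × 9.23 = 18.5.
Round up to the next whole participant.

n = 19 per group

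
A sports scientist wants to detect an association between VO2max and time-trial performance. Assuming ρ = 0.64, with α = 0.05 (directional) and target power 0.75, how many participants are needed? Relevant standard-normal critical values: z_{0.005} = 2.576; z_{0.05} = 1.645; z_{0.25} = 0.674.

Fisher's z: C = ½·ln((1+r)/(1−r)) = ½·ln(4.5556) = 0.7582.
n = ((z_{α} + z_β)/C)² + 3.
(1.645 + 0.674) / 0.7582 = 2.319 / 0.7582 = 3.059.
n = 3.059² + 3 = 9.35 + 3 = 12.4.
Round up.

n = 13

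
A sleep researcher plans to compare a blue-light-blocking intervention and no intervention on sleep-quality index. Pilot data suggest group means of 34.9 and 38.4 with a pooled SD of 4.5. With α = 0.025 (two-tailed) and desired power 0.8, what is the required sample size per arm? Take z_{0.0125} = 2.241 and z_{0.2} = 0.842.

Cohen's d = |M₁ − M₂| / SD_pooled = |34.9 − 38.4| / 4.5 = 3.5 / 4.5 = 0.778.
For two independent groups with equal n: n = 2·((z_{α/2} + z_β) / d)².
z_{α/2} + z_β = 2.241 + 0.842 = 3.083.
n = 2 × (3.083 / 0.778)² = 2 × 3.963² = 2 × 15.70 = 31.4.
Round up to the next whole participant.

n = 32 per group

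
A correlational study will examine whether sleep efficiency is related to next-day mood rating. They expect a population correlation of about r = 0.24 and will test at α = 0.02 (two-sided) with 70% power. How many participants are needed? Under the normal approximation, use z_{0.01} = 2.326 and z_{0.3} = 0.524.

Fisher's z: C = ½·ln((1+r)/(1−r)) = ½·ln(1.6316) = 0.2448.
n = ((z_{α/2} + z_β)/C)² + 3.
(2.326 + 0.524) / 0.2448 = 2.850 / 0.2448 = 11.642.
n = 11.642² + 3 = 135.54 + 3 = 138.5.
Round up.

n = 139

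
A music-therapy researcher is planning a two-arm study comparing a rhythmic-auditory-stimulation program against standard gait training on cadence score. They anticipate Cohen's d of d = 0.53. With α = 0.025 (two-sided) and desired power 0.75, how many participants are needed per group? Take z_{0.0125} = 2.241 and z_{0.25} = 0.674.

For two independent groups with equal n: n = 2·((z_{α/2} + z_β) / d)².
z_{α/2} + z_β = 2.241 + 0.674 = 2.915.
n = 2 × (2.915 / 0.53)² = 2 × 5.500² = 2 × 30.25 = 60.5.
Round up to the next whole participant.

n = 61 per group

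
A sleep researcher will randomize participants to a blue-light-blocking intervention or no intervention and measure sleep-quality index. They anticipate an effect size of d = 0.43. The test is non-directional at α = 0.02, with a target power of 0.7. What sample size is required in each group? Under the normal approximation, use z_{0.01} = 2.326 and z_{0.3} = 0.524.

n = 88 per group

For two independent groups with equal n: n = 2·((z_{α/2} + z_β) / d)².
z_{α/2} + z_β = 2.326 + 0.524 = 2.850.
n = 2 × (2.850 / 0.43)² = 2 × 6.628² = 2 × 43.93 = 87.9.
Round up to the next whole participant.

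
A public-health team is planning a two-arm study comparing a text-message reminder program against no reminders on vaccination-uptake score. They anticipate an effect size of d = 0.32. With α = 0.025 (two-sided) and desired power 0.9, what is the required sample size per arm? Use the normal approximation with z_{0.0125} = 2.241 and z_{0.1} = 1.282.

For two independent groups with equal n: n = 2·((z_{α/2} + z_β) / d)².
z_{α/2} + z_β = 2.241 + 1.282 = 3.523.
n = 2 × (3.523 / 0.32)² = 2 × 11.009² = 2 × 121.21 = 242.4.
Round up to the next whole participant.

n = 243 per group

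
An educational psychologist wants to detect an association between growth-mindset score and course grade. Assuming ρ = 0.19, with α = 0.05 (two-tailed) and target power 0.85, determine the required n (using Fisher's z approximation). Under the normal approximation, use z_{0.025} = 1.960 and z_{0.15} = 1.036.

Fisher's z: C = ½·ln((1+r)/(1−r)) = ½·ln(1.4691) = 0.1923.
n = ((z_{α/2} + z_β)/C)² + 3.
(1.960 + 1.036) / 0.1923 = 2.996 / 0.1923 = 15.580.
n = 15.580² + 3 = 242.73 + 3 = 245.7.
Round up.

n = 246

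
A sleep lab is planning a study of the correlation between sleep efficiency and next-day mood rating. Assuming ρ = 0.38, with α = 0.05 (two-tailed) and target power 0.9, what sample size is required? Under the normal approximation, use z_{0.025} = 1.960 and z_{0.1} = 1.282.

Fisher's z: C = ½·ln((1+r)/(1−r)) = ½·ln(2.2258) = 0.4001.
n = ((z_{α/2} + z_β)/C)² + 3.
(1.960 + 1.282) / 0.4001 = 3.242 / 0.4001 = 8.103.
n = 8.103² + 3 = 65.66 + 3 = 68.7.
Round up.

n = 69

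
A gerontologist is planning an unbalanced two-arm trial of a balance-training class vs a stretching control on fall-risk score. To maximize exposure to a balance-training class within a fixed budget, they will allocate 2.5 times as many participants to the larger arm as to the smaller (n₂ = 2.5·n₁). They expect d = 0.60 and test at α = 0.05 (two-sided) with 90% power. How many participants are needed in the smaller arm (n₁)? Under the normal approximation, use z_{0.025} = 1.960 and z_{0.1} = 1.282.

With allocation ratio k = n₂/n₁ = 2.5, Var(x̄₁−x̄₂) = σ²(1/n₁ + 1/(k·n₁)) = σ²·(k+1)/(k·n₁).
So n₁ = (1 + 1/k)·((z_{α/2} + z_β)/d)² = 1.400 × (3.242/0.60)².
n₁ = 1.400 × 29.20 = 40.9.
Round up: n₁ = 41, giving n₂ = ⌈2.5 × 41⌉ = ⌈102.5⌉ = 103.

n₁ = 41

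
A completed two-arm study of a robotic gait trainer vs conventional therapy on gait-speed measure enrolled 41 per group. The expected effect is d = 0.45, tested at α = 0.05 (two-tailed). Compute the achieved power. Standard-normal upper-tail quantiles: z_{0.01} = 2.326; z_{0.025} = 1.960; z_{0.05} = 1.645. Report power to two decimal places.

For two equal groups, power = Φ(d·√(n/2) − z_{α/2}).
d·√(n/2) = 0.45 × √(41/2) = 0.45 × 4.528 = 2.037.
z_β = 2.037 − 1.960 = 0.077.
Power = Φ(0.077) = 0.531.

power ≈ 0.53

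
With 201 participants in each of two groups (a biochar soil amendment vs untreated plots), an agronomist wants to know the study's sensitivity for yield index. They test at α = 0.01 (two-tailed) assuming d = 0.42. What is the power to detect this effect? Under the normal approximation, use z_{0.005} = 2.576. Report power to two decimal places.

For two equal groups, power = Φ(d·√(n/2) − z_{α/2}).
d·√(n/2) = 0.42 × √(201/2) = 0.42 × 10.025 = 4.210.
z_β = 4.210 − 2.576 = 1.634.
Power = Φ(1.634) = 0.949.

power ≈ 0.95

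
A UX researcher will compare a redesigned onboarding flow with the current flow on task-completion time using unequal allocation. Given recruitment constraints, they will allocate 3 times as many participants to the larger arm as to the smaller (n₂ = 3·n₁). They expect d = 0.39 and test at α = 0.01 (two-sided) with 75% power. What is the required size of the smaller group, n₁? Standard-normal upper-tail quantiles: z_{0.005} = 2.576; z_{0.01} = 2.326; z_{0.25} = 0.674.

With allocation ratio k = n₂/n₁ = 3, Var(x̄₁−x̄₂) = σ²(1/n₁ + 1/(k·n₁)) = σ²·(k+1)/(k·n₁).
So n₁ = (1 + 1/k)·((z_{α/2} + z_β)/d)² = 1.333 × (3.250/0.39)².
n₁ = 1.333 × 69.44 = 92.6.
Round up: n₁ = 93, giving n₂ = 3 × 93 = 279.

n₁ = 93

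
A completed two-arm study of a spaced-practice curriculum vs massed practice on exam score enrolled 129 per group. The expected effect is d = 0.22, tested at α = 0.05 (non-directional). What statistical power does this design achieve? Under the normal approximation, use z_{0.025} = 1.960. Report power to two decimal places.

power ≈ 0.42

For two equal groups, power = Φ(d·√(n/2) − z_{α/2}).
d·√(n/2) = 0.22 × √(129/2) = 0.22 × 8.031 = 1.767.
z_β = 1.767 − 1.960 = -0.193.
Power = Φ(-0.193) = 0.423.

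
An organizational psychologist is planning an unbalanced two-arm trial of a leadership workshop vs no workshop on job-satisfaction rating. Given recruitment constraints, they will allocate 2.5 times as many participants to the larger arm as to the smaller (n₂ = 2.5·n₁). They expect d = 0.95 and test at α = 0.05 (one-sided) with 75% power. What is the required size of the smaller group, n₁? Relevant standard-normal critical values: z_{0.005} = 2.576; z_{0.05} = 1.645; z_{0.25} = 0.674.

With allocation ratio k = n₂/n₁ = 2.5, Var(x̄₁−x̄₂) = σ²(1/n₁ + 1/(k·n₁)) = σ²·(k+1)/(k·n₁).
So n₁ = (1 + 1/k)·((z_{α} + z_β)/d)² = 1.400 × (2.319/0.95)².
n₁ = 1.400 × 5.96 = 8.3.
Round up: n₁ = 9, giving n₂ = ⌈2.5 × 9⌉ = ⌈22.5⌉ = 23.

n₁ = 9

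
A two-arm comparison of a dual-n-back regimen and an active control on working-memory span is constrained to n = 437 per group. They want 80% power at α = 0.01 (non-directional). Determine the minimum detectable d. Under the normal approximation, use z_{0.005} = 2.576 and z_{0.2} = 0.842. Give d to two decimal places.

d_min ≈ 0.23

For two independent groups of n = 437 each: d_min = (z_{α/2} + z_β)·√(2/n).
z-sum = 2.576 + 0.842 = 3.418.
d_min = 3.418 × √(2/437) = 3.418 × 0.0677 = 0.231.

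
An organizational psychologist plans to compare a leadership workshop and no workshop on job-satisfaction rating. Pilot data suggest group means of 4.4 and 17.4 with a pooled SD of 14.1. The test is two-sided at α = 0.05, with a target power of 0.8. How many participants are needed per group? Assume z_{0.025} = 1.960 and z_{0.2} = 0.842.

n = 19 per group

Cohen's d = |M₁ − M₂| / SD_pooled = |4.4 − 17.4| / 14.1 = 13.0 / 14.1 = 0.922.
For two independent groups with equal n: n = 2·((z_{α/2} + z_β) / d)².
z_{α/2} + z_β = 1.960 + 0.842 = 2.802.
n = 2 × (2.802 / 0.922)² = 2 × 3.039² = 2 × 9.24 = 18.5.
Round up to the next whole participant.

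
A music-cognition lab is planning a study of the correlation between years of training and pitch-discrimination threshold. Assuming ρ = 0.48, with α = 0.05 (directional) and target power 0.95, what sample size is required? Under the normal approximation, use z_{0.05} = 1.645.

n = 43

Fisher's z: C = ½·ln((1+r)/(1−r)) = ½·ln(2.8462) = 0.5230.
n = ((z_{α} + z_β)/C)² + 3.
(1.645 + 1.645) / 0.5230 = 3.290 / 0.5230 = 6.291.
n = 6.291² + 3 = 39.57 + 3 = 42.6.
Round up.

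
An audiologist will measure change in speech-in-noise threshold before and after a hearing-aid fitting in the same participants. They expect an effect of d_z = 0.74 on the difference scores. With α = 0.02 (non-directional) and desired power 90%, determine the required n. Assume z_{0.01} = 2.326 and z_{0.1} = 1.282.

For a paired (one-sample on differences) test: n = ((z_{α/2} + z_β) / d)².
z_{α/2} + z_β = 2.326 + 1.282 = 3.608.
n = (3.608 / 0.74)² = 4.876² = 23.77.
Round up.

n = 24 pairs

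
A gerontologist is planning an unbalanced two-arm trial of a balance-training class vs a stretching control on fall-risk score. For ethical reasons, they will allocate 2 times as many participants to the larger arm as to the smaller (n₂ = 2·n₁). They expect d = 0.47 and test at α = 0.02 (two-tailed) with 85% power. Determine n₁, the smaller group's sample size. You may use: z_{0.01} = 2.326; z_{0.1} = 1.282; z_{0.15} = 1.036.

With allocation ratio k = n₂/n₁ = 2, Var(x̄₁−x̄₂) = σ²(1/n₁ + 1/(k·n₁)) = σ²·(k+1)/(k·n₁).
So n₁ = (1 + 1/k)·((z_{α/2} + z_β)/d)² = 1.500 × (3.362/0.47)².
n₁ = 1.500 × 51.17 = 76.8.
Round up: n₁ = 77, giving n₂ = 2 × 77 = 154.

n₁ = 77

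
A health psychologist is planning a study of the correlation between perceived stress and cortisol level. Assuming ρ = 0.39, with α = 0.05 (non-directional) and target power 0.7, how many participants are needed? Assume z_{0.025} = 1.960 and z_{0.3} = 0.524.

n = 40

Fisher's z: C = ½·ln((1+r)/(1−r)) = ½·ln(2.2787) = 0.4118.
n = ((z_{α/2} + z_β)/C)² + 3.
(1.960 + 0.524) / 0.4118 = 2.484 / 0.4118 = 6.032.
n = 6.032² + 3 = 36.39 + 3 = 39.4.
Round up.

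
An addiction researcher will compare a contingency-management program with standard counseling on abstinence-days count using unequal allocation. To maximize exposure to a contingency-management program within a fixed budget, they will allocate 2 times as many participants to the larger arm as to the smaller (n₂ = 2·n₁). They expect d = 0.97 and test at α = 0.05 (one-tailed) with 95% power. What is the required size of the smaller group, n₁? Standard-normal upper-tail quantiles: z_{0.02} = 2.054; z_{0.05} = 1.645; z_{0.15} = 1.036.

n₁ = 18

With allocation ratio k = n₂/n₁ = 2, Var(x̄₁−x̄₂) = σ²(1/n₁ + 1/(k·n₁)) = σ²·(k+1)/(k·n₁).
So n₁ = (1 + 1/k)·((z_{α} + z_β)/d)² = 1.500 × (3.290/0.97)².
n₁ = 1.500 × 11.50 = 17.3.
Round up: n₁ = 18, giving n₂ = 2 × 18 = 36.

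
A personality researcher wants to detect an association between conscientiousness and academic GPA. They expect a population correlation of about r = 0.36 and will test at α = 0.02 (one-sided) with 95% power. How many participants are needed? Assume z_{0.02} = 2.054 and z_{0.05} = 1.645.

Fisher's z: C = ½·ln((1+r)/(1−r)) = ½·ln(2.1250) = 0.3769.
n = ((z_{α} + z_β)/C)² + 3.
(2.054 + 1.645) / 0.3769 = 3.699 / 0.3769 = 9.814.
n = 9.814² + 3 = 96.32 + 3 = 99.3.
Round up.

n = 100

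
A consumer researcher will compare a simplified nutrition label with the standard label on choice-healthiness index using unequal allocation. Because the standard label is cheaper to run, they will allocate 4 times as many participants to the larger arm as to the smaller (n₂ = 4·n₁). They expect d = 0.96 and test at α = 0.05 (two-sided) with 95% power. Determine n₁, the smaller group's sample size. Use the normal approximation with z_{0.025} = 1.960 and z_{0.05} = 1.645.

With allocation ratio k = n₂/n₁ = 4, Var(x̄₁−x̄₂) = σ²(1/n₁ + 1/(k·n₁)) = σ²·(k+1)/(k·n₁).
So n₁ = (1 + 1/k)·((z_{α/2} + z_β)/d)² = 1.250 × (3.605/0.96)².
n₁ = 1.250 × 14.10 = 17.6.
Round up: n₁ = 18, giving n₂ = 4 × 18 = 72.

n₁ = 18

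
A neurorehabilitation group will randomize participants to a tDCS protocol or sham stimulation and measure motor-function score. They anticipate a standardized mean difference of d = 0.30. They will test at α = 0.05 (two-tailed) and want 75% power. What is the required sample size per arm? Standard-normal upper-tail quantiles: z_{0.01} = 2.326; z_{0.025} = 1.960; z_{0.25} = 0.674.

For two independent groups with equal n: n = 2·((z_{α/2} + z_β) / d)².
z_{α/2} + z_β = 1.960 + 0.674 = 2.634.
n = 2 × (2.634 / 0.30)² = 2 × 8.780² = 2 × 77.09 = 154.2.
Round up to the next whole participant.

n = 155 per group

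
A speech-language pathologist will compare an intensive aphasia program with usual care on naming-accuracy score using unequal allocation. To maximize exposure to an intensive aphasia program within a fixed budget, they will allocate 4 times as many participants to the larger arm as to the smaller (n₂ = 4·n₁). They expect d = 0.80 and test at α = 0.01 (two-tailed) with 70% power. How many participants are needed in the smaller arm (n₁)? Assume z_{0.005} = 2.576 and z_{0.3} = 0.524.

n₁ = 19

With allocation ratio k = n₂/n₁ = 4, Var(x̄₁−x̄₂) = σ²(1/n₁ + 1/(k·n₁)) = σ²·(k+1)/(k·n₁).
So n₁ = (1 + 1/k)·((z_{α/2} + z_β)/d)² = 1.250 × (3.100/0.80)².
n₁ = 1.250 × 15.02 = 18.8.
Round up: n₁ = 19, giving n₂ = 4 × 19 = 76.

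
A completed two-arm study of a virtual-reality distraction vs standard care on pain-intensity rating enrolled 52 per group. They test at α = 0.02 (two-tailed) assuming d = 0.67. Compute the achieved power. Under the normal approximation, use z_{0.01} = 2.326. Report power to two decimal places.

For two equal groups, power = Φ(d·√(n/2) − z_{α/2}).
d·√(n/2) = 0.67 × √(52/2) = 0.67 × 5.099 = 3.416.
z_β = 3.416 − 2.326 = 1.090.
Power = Φ(1.090) = 0.862.

power ≈ 0.86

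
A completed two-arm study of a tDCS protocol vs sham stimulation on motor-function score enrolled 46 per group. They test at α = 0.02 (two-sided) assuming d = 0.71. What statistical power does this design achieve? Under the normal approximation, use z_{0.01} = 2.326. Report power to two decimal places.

For two equal groups, power = Φ(d·√(n/2) − z_{α/2}).
d·√(n/2) = 0.71 × √(46/2) = 0.71 × 4.796 = 3.405.
z_β = 3.405 − 2.326 = 1.079.
Power = Φ(1.079) = 0.860.

power ≈ 0.86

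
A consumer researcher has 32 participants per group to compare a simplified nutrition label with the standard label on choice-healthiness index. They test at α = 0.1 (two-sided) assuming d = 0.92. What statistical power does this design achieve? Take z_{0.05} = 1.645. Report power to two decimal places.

For two equal groups, power = Φ(d·√(n/2) − z_{α/2}).
d·√(n/2) = 0.92 × √(32/2) = 0.92 × 4.000 = 3.680.
z_β = 3.680 − 1.645 = 2.035.
Power = Φ(2.035) = 0.979.

power ≈ 0.98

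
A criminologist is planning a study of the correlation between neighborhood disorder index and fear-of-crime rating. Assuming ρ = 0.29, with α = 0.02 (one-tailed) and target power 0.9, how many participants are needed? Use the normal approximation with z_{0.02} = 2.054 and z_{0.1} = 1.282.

n = 128

Fisher's z: C = ½·ln((1+r)/(1−r)) = ½·ln(1.8169) = 0.2986.
n = ((z_{α} + z_β)/C)² + 3.
(2.054 + 1.282) / 0.2986 = 3.336 / 0.2986 = 11.172.
n = 11.172² + 3 = 124.82 + 3 = 127.8.
Round up.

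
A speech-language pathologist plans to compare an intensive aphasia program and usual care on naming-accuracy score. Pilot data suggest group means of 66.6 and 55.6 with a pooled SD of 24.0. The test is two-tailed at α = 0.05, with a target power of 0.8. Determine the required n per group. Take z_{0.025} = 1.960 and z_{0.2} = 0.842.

Cohen's d = |M₁ − M₂| / SD_pooled = |66.6 − 55.6| / 24.0 = 11.0 / 24.0 = 0.458.
For two independent groups with equal n: n = 2·((z_{α/2} + z_β) / d)².
z_{α/2} + z_β = 1.960 + 0.842 = 2.802.
n = 2 × (2.802 / 0.458)² = 2 × 6.118² = 2 × 37.43 = 74.9.
Round up to the next whole participant.

n = 75 per group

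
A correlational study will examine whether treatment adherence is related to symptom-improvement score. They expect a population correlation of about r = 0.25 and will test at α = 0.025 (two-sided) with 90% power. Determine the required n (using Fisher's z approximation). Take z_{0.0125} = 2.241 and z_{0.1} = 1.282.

Fisher's z: C = ½·ln((1+r)/(1−r)) = ½·ln(1.6667) = 0.2554.
n = ((z_{α/2} + z_β)/C)² + 3.
(2.241 + 1.282) / 0.2554 = 3.523 / 0.2554 = 13.794.
n = 13.794² + 3 = 190.28 + 3 = 193.3.
Round up.

n = 194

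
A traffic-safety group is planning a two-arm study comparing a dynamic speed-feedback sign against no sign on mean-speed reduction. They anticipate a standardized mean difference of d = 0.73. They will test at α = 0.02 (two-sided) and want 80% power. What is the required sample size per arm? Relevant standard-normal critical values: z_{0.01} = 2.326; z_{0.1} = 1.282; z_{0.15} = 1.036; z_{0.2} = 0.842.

For two independent groups with equal n: n = 2·((z_{α/2} + z_β) / d)².
z_{α/2} + z_β = 2.326 + 0.842 = 3.168.
n = 2 × (3.168 / 0.73)² = 2 × 4.340² = 2 × 18.83 = 37.7.
Round up to the next whole participant.

n = 38 per group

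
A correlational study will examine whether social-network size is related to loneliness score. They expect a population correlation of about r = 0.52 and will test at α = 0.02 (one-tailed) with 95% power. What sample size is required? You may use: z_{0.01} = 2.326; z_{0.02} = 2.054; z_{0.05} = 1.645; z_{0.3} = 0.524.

n = 45

Fisher's z: C = ½·ln((1+r)/(1−r)) = ½·ln(3.1667) = 0.5763.
n = ((z_{α} + z_β)/C)² + 3.
(2.054 + 1.645) / 0.5763 = 3.699 / 0.5763 = 6.419.
n = 6.419² + 3 = 41.20 + 3 = 44.2.
Round up.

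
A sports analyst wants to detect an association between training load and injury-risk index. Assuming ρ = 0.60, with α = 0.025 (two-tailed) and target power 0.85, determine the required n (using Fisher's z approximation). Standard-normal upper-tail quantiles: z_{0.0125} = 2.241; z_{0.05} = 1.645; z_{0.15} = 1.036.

Fisher's z: C = ½·ln((1+r)/(1−r)) = ½·ln(4.0000) = 0.6931.
n = ((z_{α/2} + z_β)/C)² + 3.
(2.241 + 1.036) / 0.6931 = 3.277 / 0.6931 = 4.728.
n = 4.728² + 3 = 22.35 + 3 = 25.4.
Round up.

n = 26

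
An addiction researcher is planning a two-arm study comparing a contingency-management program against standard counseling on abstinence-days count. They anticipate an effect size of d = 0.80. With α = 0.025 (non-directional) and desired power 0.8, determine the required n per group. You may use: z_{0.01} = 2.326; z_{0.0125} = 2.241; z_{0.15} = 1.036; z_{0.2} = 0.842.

For two independent groups with equal n: n = 2·((z_{α/2} + z_β) / d)².
z_{α/2} + z_β = 2.241 + 0.842 = 3.083.
n = 2 × (3.083 / 0.80)² = 2 × 3.854² = 2 × 14.85 = 29.7.
Round up to the next whole participant.

n = 30 per group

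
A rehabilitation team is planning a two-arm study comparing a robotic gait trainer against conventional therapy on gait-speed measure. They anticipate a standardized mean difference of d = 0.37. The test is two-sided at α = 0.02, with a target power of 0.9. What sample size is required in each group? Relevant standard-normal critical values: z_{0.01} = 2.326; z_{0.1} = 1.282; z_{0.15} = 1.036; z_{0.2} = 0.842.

For two independent groups with equal n: n = 2·((z_{α/2} + z_β) / d)².
z_{α/2} + z_β = 2.326 + 1.282 = 3.608.
n = 2 × (3.608 / 0.37)² = 2 × 9.751² = 2 × 95.09 = 190.2.
Round up to the next whole participant.

n = 191 per group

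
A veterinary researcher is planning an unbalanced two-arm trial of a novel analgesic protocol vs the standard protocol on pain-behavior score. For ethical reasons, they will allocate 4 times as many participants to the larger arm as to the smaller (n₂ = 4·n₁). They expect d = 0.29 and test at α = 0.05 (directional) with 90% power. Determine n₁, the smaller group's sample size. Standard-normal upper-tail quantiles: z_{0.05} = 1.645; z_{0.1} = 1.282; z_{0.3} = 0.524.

With allocation ratio k = n₂/n₁ = 4, Var(x̄₁−x̄₂) = σ²(1/n₁ + 1/(k·n₁)) = σ²·(k+1)/(k·n₁).
So n₁ = (1 + 1/k)·((z_{α} + z_β)/d)² = 1.250 × (2.927/0.29)².
n₁ = 1.250 × 101.87 = 127.3.
Round up: n₁ = 128, giving n₂ = 4 × 128 = 512.

n₁ = 128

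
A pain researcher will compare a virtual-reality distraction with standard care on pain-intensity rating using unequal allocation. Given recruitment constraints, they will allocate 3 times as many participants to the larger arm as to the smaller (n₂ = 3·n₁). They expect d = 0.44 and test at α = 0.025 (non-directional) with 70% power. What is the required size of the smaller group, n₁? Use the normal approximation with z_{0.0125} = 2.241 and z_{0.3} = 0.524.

With allocation ratio k = n₂/n₁ = 3, Var(x̄₁−x̄₂) = σ²(1/n₁ + 1/(k·n₁)) = σ²·(k+1)/(k·n₁).
So n₁ = (1 + 1/k)·((z_{α/2} + z_β)/d)² = 1.333 × (2.765/0.44)².
n₁ = 1.333 × 39.49 = 52.7.
Round up: n₁ = 53, giving n₂ = 3 × 53 = 159.

n₁ = 53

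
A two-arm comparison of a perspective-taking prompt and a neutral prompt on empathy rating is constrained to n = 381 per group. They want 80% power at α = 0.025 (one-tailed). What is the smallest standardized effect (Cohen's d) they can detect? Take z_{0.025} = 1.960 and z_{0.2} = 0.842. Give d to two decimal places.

d_min ≈ 0.20

For two independent groups of n = 381 each: d_min = (z_{α} + z_β)·√(2/n).
z-sum = 1.960 + 0.842 = 2.802.
d_min = 2.802 × √(2/381) = 2.802 × 0.0725 = 0.203.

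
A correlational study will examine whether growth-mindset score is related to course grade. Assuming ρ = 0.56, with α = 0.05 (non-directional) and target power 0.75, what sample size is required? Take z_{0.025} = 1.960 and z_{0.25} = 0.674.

Fisher's z: C = ½·ln((1+r)/(1−r)) = ½·ln(3.5455) = 0.6328.
n = ((z_{α/2} + z_β)/C)² + 3.
(1.960 + 0.674) / 0.6328 = 2.634 / 0.6328 = 4.162.
n = 4.162² + 3 = 17.33 + 3 = 20.3.
Round up.

n = 21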